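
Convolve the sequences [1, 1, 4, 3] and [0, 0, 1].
y[0] = 1×0 = 0; y[1] = 1×0 + 1×0 = 0; y[2] = 1×1 + 1×0 + 4×0 = 1; y[3] = 1×1 + 4×0 + 3×0 = 1; y[4] = 4×1 + 3×0 = 4; y[5] = 3×1 = 3

[0, 0, 1, 1, 4, 3]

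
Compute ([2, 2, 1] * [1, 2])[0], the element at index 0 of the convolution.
Use y[k] = Σ_i a[i]·b[k-i] at k=0. y[0] = 2×1 = 2

2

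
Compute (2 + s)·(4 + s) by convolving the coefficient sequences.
Ascending coefficients: a = [2, 1], b = [4, 1]. c[0] = 2×4 = 8; c[1] = 2×1 + 1×4 = 6; c[2] = 1×1 = 1. Result coefficients: [8, 6, 1] → 8 + 6s + s^2

8 + 6s + s^2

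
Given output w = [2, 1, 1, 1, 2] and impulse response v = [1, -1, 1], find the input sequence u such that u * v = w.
Deconvolve w=[2, 1, 1, 1, 2] by v=[1, -1, 1]. Since v[0]=1, solve forward: u[0] = w[0] / 1 = 2; u[1] = (w[1] - 2×-1) / 1 = 3; u[2] = (w[2] - 3×-1 - 2×1) / 1 = 2. So u = [2, 3, 2]. Check by forward convolution: w[0] = 2×1 = 2; w[1] = 2×-1 + 3×1 = 1; w[2] = 2×1 + 3×-1 + 2×1 = 1; w[3] = 3×1 + 2×-1 = 1; w[4] = 2×1 = 2

[2, 3, 2]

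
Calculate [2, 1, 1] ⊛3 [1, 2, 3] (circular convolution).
Use y[k] = Σ_j s[j]·t[(k-j) mod 3]. y[0] = 2×1 + 1×3 + 1×2 = 7; y[1] = 2×2 + 1×1 + 1×3 = 8; y[2] = 2×3 + 1×2 + 1×1 = 9. Result: [7, 8, 9]

[7, 8, 9]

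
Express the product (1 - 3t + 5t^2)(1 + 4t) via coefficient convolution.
Ascending coefficients: a = [1, -3, 5], b = [1, 4]. c[0] = 1×1 = 1; c[1] = 1×4 + -3×1 = 1; c[2] = -3×4 + 5×1 = -7; c[3] = 5×4 = 20. Result coefficients: [1, 1, -7, 20] → 1 + t - 7t^2 + 20t^3

1 + t - 7t^2 + 20t^3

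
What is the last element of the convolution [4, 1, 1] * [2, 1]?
Use y[k] = Σ_i a[i]·b[k-i] at k=3. y[3] = 1×1 = 1

1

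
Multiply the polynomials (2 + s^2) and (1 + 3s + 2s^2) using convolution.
Ascending coefficients: a = [2, 0, 1], b = [1, 3, 2]. c[0] = 2×1 = 2; c[1] = 2×3 + 0×1 = 6; c[2] = 2×2 + 0×3 + 1×1 = 5; c[3] = 0×2 + 1×3 = 3; c[4] = 1×2 = 2. Result coefficients: [2, 6, 5, 3, 2] → 2 + 6s + 5s^2 + 3s^3 + 2s^4

2 + 6s + 5s^2 + 3s^3 + 2s^4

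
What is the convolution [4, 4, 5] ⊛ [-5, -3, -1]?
y[0] = 4×-5 = -20; y[1] = 4×-3 + 4×-5 = -32; y[2] = 4×-1 + 4×-3 + 5×-5 = -41; y[3] = 4×-1 + 5×-3 = -19; y[4] = 5×-1 = -5

[-20, -32, -41, -19, -5]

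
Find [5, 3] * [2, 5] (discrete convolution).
y[0] = 5×2 = 10; y[1] = 5×5 + 3×2 = 31; y[2] = 3×5 = 15

[10, 31, 15]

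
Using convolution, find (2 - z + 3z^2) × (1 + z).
Ascending coefficients: a = [2, -1, 3], b = [1, 1]. c[0] = 2×1 = 2; c[1] = 2×1 + -1×1 = 1; c[2] = -1×1 + 3×1 = 2; c[3] = 3×1 = 3. Result coefficients: [2, 1, 2, 3] → 2 + z + 2z^2 + 3z^3

2 + z + 2z^2 + 3z^3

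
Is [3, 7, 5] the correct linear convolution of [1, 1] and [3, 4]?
Recompute linear convolution of [1, 1] and [3, 4]: y[0] = 1×3 = 3; y[1] = 1×4 + 1×3 = 7; y[2] = 1×4 = 4 → [3, 7, 4]. Compare to given [3, 7, 5]: they differ at index 2: given 5, correct 4, so answer: No

No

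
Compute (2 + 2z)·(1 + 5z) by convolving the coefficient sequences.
Ascending coefficients: a = [2, 2], b = [1, 5]. c[0] = 2×1 = 2; c[1] = 2×5 + 2×1 = 12; c[2] = 2×5 = 10. Result coefficients: [2, 12, 10] → 2 + 12z + 10z^2

2 + 12z + 10z^2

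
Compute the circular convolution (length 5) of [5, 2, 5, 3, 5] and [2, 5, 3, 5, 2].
Use y[k] = Σ_j x[j]·h[(k-j) mod 5]. y[0] = 5×2 + 2×2 + 5×5 + 3×3 + 5×5 = 73; y[1] = 5×5 + 2×2 + 5×2 + 3×5 + 5×3 = 69; y[2] = 5×3 + 2×5 + 5×2 + 3×2 + 5×5 = 66; y[3] = 5×5 + 2×3 + 5×5 + 3×2 + 5×2 = 72; y[4] = 5×2 + 2×5 + 5×3 + 3×5 + 5×2 = 60. Result: [73, 69, 66, 72, 60]

[73, 69, 66, 72, 60]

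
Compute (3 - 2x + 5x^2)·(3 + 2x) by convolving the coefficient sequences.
Ascending coefficients: a = [3, -2, 5], b = [3, 2]. c[0] = 3×3 = 9; c[1] = 3×2 + -2×3 = 0; c[2] = -2×2 + 5×3 = 11; c[3] = 5×2 = 10. Result coefficients: [9, 0, 11, 10] → 9 + 11x^2 + 10x^3

9 + 11x^2 + 10x^3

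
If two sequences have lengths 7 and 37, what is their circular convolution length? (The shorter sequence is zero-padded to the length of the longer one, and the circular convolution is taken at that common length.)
Circular convolution (zero-padding the shorter input) has length max(m, n) = max(7, 37) = 37

37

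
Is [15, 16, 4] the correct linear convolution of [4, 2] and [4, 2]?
Recompute linear convolution of [4, 2] and [4, 2]: y[0] = 4×4 = 16; y[1] = 4×2 + 2×4 = 16; y[2] = 2×2 = 4 → [16, 16, 4]. Compare to given [15, 16, 4]: they differ at index 0: given 15, correct 16, so answer: No

No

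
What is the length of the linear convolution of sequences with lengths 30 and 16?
Linear/full convolution length: m + n - 1 = 30 + 16 - 1 = 45

45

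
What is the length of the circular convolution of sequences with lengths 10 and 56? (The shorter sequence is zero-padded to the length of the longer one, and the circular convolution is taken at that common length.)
Circular convolution (zero-padding the shorter input) has length max(m, n) = max(10, 56) = 56

56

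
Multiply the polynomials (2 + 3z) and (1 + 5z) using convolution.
Ascending coefficients: a = [2, 3], b = [1, 5]. c[0] = 2×1 = 2; c[1] = 2×5 + 3×1 = 13; c[2] = 3×5 = 15. Result coefficients: [2, 13, 15] → 2 + 13z + 15z^2

2 + 13z + 15z^2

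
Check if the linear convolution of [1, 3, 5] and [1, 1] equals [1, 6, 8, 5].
Recompute linear convolution of [1, 3, 5] and [1, 1]: y[0] = 1×1 = 1; y[1] = 1×1 + 3×1 = 4; y[2] = 3×1 + 5×1 = 8; y[3] = 5×1 = 5 → [1, 4, 8, 5]. Compare to given [1, 6, 8, 5]: they differ at index 1: given 6, correct 4, so answer: No

No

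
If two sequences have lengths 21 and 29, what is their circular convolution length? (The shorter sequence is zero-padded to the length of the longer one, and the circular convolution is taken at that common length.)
Circular convolution (zero-padding the shorter input) has length max(m, n) = max(21, 29) = 29

29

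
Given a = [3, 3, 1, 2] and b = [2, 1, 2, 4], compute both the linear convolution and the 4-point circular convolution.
Linear: y_lin[0] = 3×2 = 6; y_lin[1] = 3×1 + 3×2 = 9; y_lin[2] = 3×2 + 3×1 + 1×2 = 11; y_lin[3] = 3×4 + 3×2 + 1×1 + 2×2 = 23; y_lin[4] = 3×4 + 1×2 + 2×1 = 16; y_lin[5] = 1×4 + 2×2 = 8; y_lin[6] = 2×4 = 8 → [6, 9, 11, 23, 16, 8, 8]. Circular (length 4): y[0] = 3×2 + 3×4 + 1×2 + 2×1 = 22; y[1] = 3×1 + 3×2 + 1×4 + 2×2 = 17; y[2] = 3×2 + 3×1 + 1×2 + 2×4 = 19; y[3] = 3×4 + 3×2 + 1×1 + 2×2 = 23 → [22, 17, 19, 23]

Linear: [6, 9, 11, 23, 16, 8, 8], Circular: [22, 17, 19, 23]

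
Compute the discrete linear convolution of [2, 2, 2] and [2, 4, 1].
y[0] = 2×2 = 4; y[1] = 2×4 + 2×2 = 12; y[2] = 2×1 + 2×4 + 2×2 = 14; y[3] = 2×1 + 2×4 = 10; y[4] = 2×1 = 2

[4, 12, 14, 10, 2]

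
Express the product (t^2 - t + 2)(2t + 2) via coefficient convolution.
Ascending coefficients: a = [2, -1, 1], b = [2, 2]. c[0] = 2×2 = 4; c[1] = 2×2 + -1×2 = 2; c[2] = -1×2 + 1×2 = 0; c[3] = 1×2 = 2. Result coefficients: [4, 2, 0, 2] → 2t^3 + 2t + 4

2t^3 + 2t + 4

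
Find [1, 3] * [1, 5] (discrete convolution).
y[0] = 1×1 = 1; y[1] = 1×5 + 3×1 = 8; y[2] = 3×5 = 15

[1, 8, 15]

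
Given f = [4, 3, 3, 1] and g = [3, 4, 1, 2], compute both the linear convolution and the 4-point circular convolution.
Linear: y_lin[0] = 4×3 = 12; y_lin[1] = 4×4 + 3×3 = 25; y_lin[2] = 4×1 + 3×4 + 3×3 = 25; y_lin[3] = 4×2 + 3×1 + 3×4 + 1×3 = 26; y_lin[4] = 3×2 + 3×1 + 1×4 = 13; y_lin[5] = 3×2 + 1×1 = 7; y_lin[6] = 1×2 = 2 → [12, 25, 25, 26, 13, 7, 2]. Circular (length 4): y[0] = 4×3 + 3×2 + 3×1 + 1×4 = 25; y[1] = 4×4 + 3×3 + 3×2 + 1×1 = 32; y[2] = 4×1 + 3×4 + 3×3 + 1×2 = 27; y[3] = 4×2 + 3×1 + 3×4 + 1×3 = 26 → [25, 32, 27, 26]

Linear: [12, 25, 25, 26, 13, 7, 2], Circular: [25, 32, 27, 26]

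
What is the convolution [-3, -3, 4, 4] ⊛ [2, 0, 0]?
y[0] = -3×2 = -6; y[1] = -3×0 + -3×2 = -6; y[2] = -3×0 + -3×0 + 4×2 = 8; y[3] = -3×0 + 4×0 + 4×2 = 8; y[4] = 4×0 + 4×0 = 0; y[5] = 4×0 = 0

[-6, -6, 8, 8, 0, 0]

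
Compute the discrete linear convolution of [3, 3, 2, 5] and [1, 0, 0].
y[0] = 3×1 = 3; y[1] = 3×0 + 3×1 = 3; y[2] = 3×0 + 3×0 + 2×1 = 2; y[3] = 3×0 + 2×0 + 5×1 = 5; y[4] = 2×0 + 5×0 = 0; y[5] = 5×0 = 0

[3, 3, 2, 5, 0, 0]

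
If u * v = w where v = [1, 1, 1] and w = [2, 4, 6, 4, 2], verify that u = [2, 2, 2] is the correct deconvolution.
Forward-compute [2, 2, 2] * [1, 1, 1]: w[0] = 2×1 = 2; w[1] = 2×1 + 2×1 = 4; w[2] = 2×1 + 2×1 + 2×1 = 6; w[3] = 2×1 + 2×1 = 4; w[4] = 2×1 = 2 → [2, 4, 6, 4, 2]. Matches given w = [2, 4, 6, 4, 2], so verified.

Verified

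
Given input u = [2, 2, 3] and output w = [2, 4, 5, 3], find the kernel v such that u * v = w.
Output length 4 = len(u) + len(v) - 1 ⇒ len(v) = 2. Solve v forward using v[k] = (w[k] - Σ_{i≥1} u[i]·v[k-i]) / u[0]: v[0] = w[0] / u[0] = 2 / 2 = 1; v[1] = (w[1] - 2×1) / u[0] = (4 - 2×1) / 2 = 1. So v = [1, 1]. Forward-check [2, 2, 3] * [1, 1]: w[0] = 2×1 = 2; w[1] = 2×1 + 2×1 = 4; w[2] = 2×1 + 3×1 = 5; w[3] = 3×1 = 3 → [2, 4, 5, 3] ✓

[1, 1]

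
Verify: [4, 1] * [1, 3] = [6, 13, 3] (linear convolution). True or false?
Recompute linear convolution of [4, 1] and [1, 3]: y[0] = 4×1 = 4; y[1] = 4×3 + 1×1 = 13; y[2] = 1×3 = 3 → [4, 13, 3]. Compare to given [6, 13, 3]: they differ at index 0: given 6, correct 4, so answer: No

No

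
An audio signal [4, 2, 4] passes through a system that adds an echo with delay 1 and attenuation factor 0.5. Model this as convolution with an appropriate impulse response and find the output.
Direct-path + delayed-attenuated-path model → impulse response h = [1, 0.5] (1 at lag 0, 0.5 at lag 1). Output y[n] = x[n] + 0.5·x[n - 1] (with x[n] = 0 outside 0..2): y[0] = 4 + 0.5×0 = 4; y[1] = 2 + 0.5×4 = 4.0; y[2] = 4 + 0.5×2 = 5.0; y[3] = 0 + 0.5×4 = 2.0. So y = [4, 4.0, 5.0, 2.0]

[4, 4.0, 5.0, 2.0]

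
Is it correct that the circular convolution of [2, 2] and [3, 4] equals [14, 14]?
Recompute circular convolution of [2, 2] and [3, 4]: y[0] = 2×3 + 2×4 = 14; y[1] = 2×4 + 2×3 = 14 → [14, 14]. Given [14, 14] matches, so answer: Yes

Yes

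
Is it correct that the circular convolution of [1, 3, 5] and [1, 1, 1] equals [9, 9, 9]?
Recompute circular convolution of [1, 3, 5] and [1, 1, 1]: y[0] = 1×1 + 3×1 + 5×1 = 9; y[1] = 1×1 + 3×1 + 5×1 = 9; y[2] = 1×1 + 3×1 + 5×1 = 9 → [9, 9, 9]. Given [9, 9, 9] matches, so answer: Yes

Yes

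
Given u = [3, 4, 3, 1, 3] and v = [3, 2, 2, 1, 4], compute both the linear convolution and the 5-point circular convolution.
Linear: y_lin[0] = 3×3 = 9; y_lin[1] = 3×2 + 4×3 = 18; y_lin[2] = 3×2 + 4×2 + 3×3 = 23; y_lin[3] = 3×1 + 4×2 + 3×2 + 1×3 = 20; y_lin[4] = 3×4 + 4×1 + 3×2 + 1×2 + 3×3 = 33; y_lin[5] = 4×4 + 3×1 + 1×2 + 3×2 = 27; y_lin[6] = 3×4 + 1×1 + 3×2 = 19; y_lin[7] = 1×4 + 3×1 = 7; y_lin[8] = 3×4 = 12 → [9, 18, 23, 20, 33, 27, 19, 7, 12]. Circular (length 5): y[0] = 3×3 + 4×4 + 3×1 + 1×2 + 3×2 = 36; y[1] = 3×2 + 4×3 + 3×4 + 1×1 + 3×2 = 37; y[2] = 3×2 + 4×2 + 3×3 + 1×4 + 3×1 = 30; y[3] = 3×1 + 4×2 + 3×2 + 1×3 + 3×4 = 32; y[4] = 3×4 + 4×1 + 3×2 + 1×2 + 3×3 = 33 → [36, 37, 30, 32, 33]

Linear: [9, 18, 23, 20, 33, 27, 19, 7, 12], Circular: [36, 37, 30, 32, 33]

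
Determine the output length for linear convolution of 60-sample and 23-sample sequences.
Linear/full convolution length: m + n - 1 = 60 + 23 - 1 = 82

82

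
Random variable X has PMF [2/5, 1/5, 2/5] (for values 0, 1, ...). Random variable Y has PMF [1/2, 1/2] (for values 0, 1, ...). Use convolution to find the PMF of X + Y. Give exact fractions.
P(X+Y=k) = Σ_i P(X=i)·P(Y=k-i) — a convolution of [2/5, 1/5, 2/5] and [1/2, 1/2]. P(X+Y=0) = (2/5)×(1/2) = 1/5; P(X+Y=1) = (2/5)×(1/2) + (1/5)×(1/2) = 1/5 + 1/10 = 3/10; P(X+Y=2) = (1/5)×(1/2) + (2/5)×(1/2) = 1/10 + 1/5 = 3/10; P(X+Y=3) = (2/5)×(1/2) = 1/5. PMF: [1/5, 3/10, 3/10, 1/5] (sums to 1 ✓)

[1/5, 3/10, 3/10, 1/5]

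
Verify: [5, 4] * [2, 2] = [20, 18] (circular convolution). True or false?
Recompute circular convolution of [5, 4] and [2, 2]: y[0] = 5×2 + 4×2 = 18; y[1] = 5×2 + 4×2 = 18 → [18, 18]. Compare to given [20, 18]: they differ at index 0: given 20, correct 18, so answer: No

No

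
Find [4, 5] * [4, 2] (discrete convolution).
y[0] = 4×4 = 16; y[1] = 4×2 + 5×4 = 28; y[2] = 5×2 = 10

[16, 28, 10]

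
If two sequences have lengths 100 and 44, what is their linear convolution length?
Linear/full convolution length: m + n - 1 = 100 + 44 - 1 = 143

143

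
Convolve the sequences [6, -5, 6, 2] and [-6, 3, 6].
y[0] = 6×-6 = -36; y[1] = 6×3 + -5×-6 = 48; y[2] = 6×6 + -5×3 + 6×-6 = -15; y[3] = -5×6 + 6×3 + 2×-6 = -24; y[4] = 6×6 + 2×3 = 42; y[5] = 2×6 = 12

[-36, 48, -15, -24, 42, 12]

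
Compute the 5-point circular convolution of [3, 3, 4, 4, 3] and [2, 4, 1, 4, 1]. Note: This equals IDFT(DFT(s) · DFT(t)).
Either evaluate y[k] = Σ_j s[j]·t[(k-j) mod 5] directly, or use IDFT(DFT(s) · DFT(t)). y[0] = 3×2 + 3×1 + 4×4 + 4×1 + 3×4 = 41; y[1] = 3×4 + 3×2 + 4×1 + 4×4 + 3×1 = 41; y[2] = 3×1 + 3×4 + 4×2 + 4×1 + 3×4 = 39; y[3] = 3×4 + 3×1 + 4×4 + 4×2 + 3×1 = 42; y[4] = 3×1 + 3×4 + 4×1 + 4×4 + 3×2 = 41. Result: [41, 41, 39, 42, 41]

[41, 41, 39, 42, 41]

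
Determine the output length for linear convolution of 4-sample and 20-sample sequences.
Linear/full convolution length: m + n - 1 = 4 + 20 - 1 = 23

23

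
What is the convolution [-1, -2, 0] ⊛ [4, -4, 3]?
y[0] = -1×4 = -4; y[1] = -1×-4 + -2×4 = -4; y[2] = -1×3 + -2×-4 + 0×4 = 5; y[3] = -2×3 + 0×-4 = -6; y[4] = 0×3 = 0

[-4, -4, 5, -6, 0]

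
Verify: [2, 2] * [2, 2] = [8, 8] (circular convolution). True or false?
Recompute circular convolution of [2, 2] and [2, 2]: y[0] = 2×2 + 2×2 = 8; y[1] = 2×2 + 2×2 = 8 → [8, 8]. Given [8, 8] matches, so answer: Yes

Yes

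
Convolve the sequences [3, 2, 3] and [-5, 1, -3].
y[0] = 3×-5 = -15; y[1] = 3×1 + 2×-5 = -7; y[2] = 3×-3 + 2×1 + 3×-5 = -22; y[3] = 2×-3 + 3×1 = -3; y[4] = 3×-3 = -9

[-15, -7, -22, -3, -9]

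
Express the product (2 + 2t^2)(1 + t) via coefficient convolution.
Ascending coefficients: a = [2, 0, 2], b = [1, 1]. c[0] = 2×1 = 2; c[1] = 2×1 + 0×1 = 2; c[2] = 0×1 + 2×1 = 2; c[3] = 2×1 = 2. Result coefficients: [2, 2, 2, 2] → 2 + 2t + 2t^2 + 2t^3

2 + 2t + 2t^2 + 2t^3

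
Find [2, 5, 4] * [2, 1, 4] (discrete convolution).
y[0] = 2×2 = 4; y[1] = 2×1 + 5×2 = 12; y[2] = 2×4 + 5×1 + 4×2 = 21; y[3] = 5×4 + 4×1 = 24; y[4] = 4×4 = 16

[4, 12, 21, 24, 16]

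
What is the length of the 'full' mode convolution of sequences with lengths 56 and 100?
Linear/full convolution length: m + n - 1 = 56 + 100 - 1 = 155

155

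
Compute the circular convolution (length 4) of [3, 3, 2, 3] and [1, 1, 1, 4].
Use y[k] = Σ_j s[j]·t[(k-j) mod 4]. y[0] = 3×1 + 3×4 + 2×1 + 3×1 = 20; y[1] = 3×1 + 3×1 + 2×4 + 3×1 = 17; y[2] = 3×1 + 3×1 + 2×1 + 3×4 = 20; y[3] = 3×4 + 3×1 + 2×1 + 3×1 = 20. Result: [20, 17, 20, 20]

[20, 17, 20, 20]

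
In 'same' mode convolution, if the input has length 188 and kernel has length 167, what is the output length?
'Same' mode returns an output with the same length as the input: 188

188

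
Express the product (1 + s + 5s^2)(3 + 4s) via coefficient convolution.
Ascending coefficients: a = [1, 1, 5], b = [3, 4]. c[0] = 1×3 = 3; c[1] = 1×4 + 1×3 = 7; c[2] = 1×4 + 5×3 = 19; c[3] = 5×4 = 20. Result coefficients: [3, 7, 19, 20] → 3 + 7s + 19s^2 + 20s^3

3 + 7s + 19s^2 + 20s^3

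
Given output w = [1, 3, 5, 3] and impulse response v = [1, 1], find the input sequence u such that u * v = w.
Deconvolve w=[1, 3, 5, 3] by v=[1, 1]. Since v[0]=1, solve forward: u[0] = w[0] / 1 = 1; u[1] = (w[1] - 1×1) / 1 = 2; u[2] = (w[2] - 2×1) / 1 = 3. So u = [1, 2, 3]. Check by forward convolution: w[0] = 1×1 = 1; w[1] = 1×1 + 2×1 = 3; w[2] = 2×1 + 3×1 = 5; w[3] = 3×1 = 3

[1, 2, 3]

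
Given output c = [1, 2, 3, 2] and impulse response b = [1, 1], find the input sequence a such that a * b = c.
Deconvolve c=[1, 2, 3, 2] by b=[1, 1]. Since b[0]=1, solve forward: a[0] = c[0] / 1 = 1; a[1] = (c[1] - 1×1) / 1 = 1; a[2] = (c[2] - 1×1) / 1 = 2. So a = [1, 1, 2]. Check by forward convolution: c[0] = 1×1 = 1; c[1] = 1×1 + 1×1 = 2; c[2] = 1×1 + 2×1 = 3; c[3] = 2×1 = 2

[1, 1, 2]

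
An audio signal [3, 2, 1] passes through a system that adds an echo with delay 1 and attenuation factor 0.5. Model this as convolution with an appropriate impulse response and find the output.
Direct-path + delayed-attenuated-path model → impulse response h = [1, 0.5] (1 at lag 0, 0.5 at lag 1). Output y[n] = x[n] + 0.5·x[n - 1] (with x[n] = 0 outside 0..2): y[0] = 3 + 0.5×0 = 3; y[1] = 2 + 0.5×3 = 3.5; y[2] = 1 + 0.5×2 = 2.0; y[3] = 0 + 0.5×1 = 0.5. So y = [3, 3.5, 2.0, 0.5]

[3, 3.5, 2.0, 0.5]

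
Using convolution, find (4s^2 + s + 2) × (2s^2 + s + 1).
Ascending coefficients: a = [2, 1, 4], b = [1, 1, 2]. c[0] = 2×1 = 2; c[1] = 2×1 + 1×1 = 3; c[2] = 2×2 + 1×1 + 4×1 = 9; c[3] = 1×2 + 4×1 = 6; c[4] = 4×2 = 8. Result coefficients: [2, 3, 9, 6, 8] → 8s^4 + 6s^3 + 9s^2 + 3s + 2

8s^4 + 6s^3 + 9s^2 + 3s + 2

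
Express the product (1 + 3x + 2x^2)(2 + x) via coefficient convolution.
Ascending coefficients: a = [1, 3, 2], b = [2, 1]. c[0] = 1×2 = 2; c[1] = 1×1 + 3×2 = 7; c[2] = 3×1 + 2×2 = 7; c[3] = 2×1 = 2. Result coefficients: [2, 7, 7, 2] → 2 + 7x + 7x^2 + 2x^3

2 + 7x + 7x^2 + 2x^3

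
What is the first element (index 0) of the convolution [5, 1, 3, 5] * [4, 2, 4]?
Use y[k] = Σ_i a[i]·b[k-i] at k=0. y[0] = 5×4 = 20

20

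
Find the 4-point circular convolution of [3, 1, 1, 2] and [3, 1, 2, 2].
Use y[k] = Σ_j u[j]·v[(k-j) mod 4]. y[0] = 3×3 + 1×2 + 1×2 + 2×1 = 15; y[1] = 3×1 + 1×3 + 1×2 + 2×2 = 12; y[2] = 3×2 + 1×1 + 1×3 + 2×2 = 14; y[3] = 3×2 + 1×2 + 1×1 + 2×3 = 15. Result: [15, 12, 14, 15]

[15, 12, 14, 15]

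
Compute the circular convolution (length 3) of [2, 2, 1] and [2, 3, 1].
Use y[k] = Σ_j s[j]·t[(k-j) mod 3]. y[0] = 2×2 + 2×1 + 1×3 = 9; y[1] = 2×3 + 2×2 + 1×1 = 11; y[2] = 2×1 + 2×3 + 1×2 = 10. Result: [9, 11, 10]

[9, 11, 10]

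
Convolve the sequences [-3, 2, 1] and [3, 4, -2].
y[0] = -3×3 = -9; y[1] = -3×4 + 2×3 = -6; y[2] = -3×-2 + 2×4 + 1×3 = 17; y[3] = 2×-2 + 1×4 = 0; y[4] = 1×-2 = -2

[-9, -6, 17, 0, -2]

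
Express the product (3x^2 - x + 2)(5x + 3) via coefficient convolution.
Ascending coefficients: a = [2, -1, 3], b = [3, 5]. c[0] = 2×3 = 6; c[1] = 2×5 + -1×3 = 7; c[2] = -1×5 + 3×3 = 4; c[3] = 3×5 = 15. Result coefficients: [6, 7, 4, 15] → 15x^3 + 4x^2 + 7x + 6

15x^3 + 4x^2 + 7x + 6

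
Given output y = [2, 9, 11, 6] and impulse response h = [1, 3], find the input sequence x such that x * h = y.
Deconvolve y=[2, 9, 11, 6] by h=[1, 3]. Since h[0]=1, solve forward: x[0] = y[0] / 1 = 2; x[1] = (y[1] - 2×3) / 1 = 3; x[2] = (y[2] - 3×3) / 1 = 2. So x = [2, 3, 2]. Check by forward convolution: y[0] = 2×1 = 2; y[1] = 2×3 + 3×1 = 9; y[2] = 3×3 + 2×1 = 11; y[3] = 2×3 = 6

[2, 3, 2]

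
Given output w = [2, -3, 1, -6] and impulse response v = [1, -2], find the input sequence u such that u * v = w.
Deconvolve w=[2, -3, 1, -6] by v=[1, -2]. Since v[0]=1, solve forward: u[0] = w[0] / 1 = 2; u[1] = (w[1] - 2×-2) / 1 = 1; u[2] = (w[2] - 1×-2) / 1 = 3. So u = [2, 1, 3]. Check by forward convolution: w[0] = 2×1 = 2; w[1] = 2×-2 + 1×1 = -3; w[2] = 1×-2 + 3×1 = 1; w[3] = 3×-2 = -6

[2, 1, 3]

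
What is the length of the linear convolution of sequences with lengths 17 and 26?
Linear/full convolution length: m + n - 1 = 17 + 26 - 1 = 42

42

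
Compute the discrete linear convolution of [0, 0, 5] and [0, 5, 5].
y[0] = 0×0 = 0; y[1] = 0×5 + 0×0 = 0; y[2] = 0×5 + 0×5 + 5×0 = 0; y[3] = 0×5 + 5×5 = 25; y[4] = 5×5 = 25

[0, 0, 0, 25, 25]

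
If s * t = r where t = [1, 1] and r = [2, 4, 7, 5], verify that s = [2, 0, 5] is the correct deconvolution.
Forward-compute [2, 0, 5] * [1, 1]: r[0] = 2×1 = 2; r[1] = 2×1 + 0×1 = 2; r[2] = 0×1 + 5×1 = 5; r[3] = 5×1 = 5 → [2, 2, 5, 5]. Does not match given r = [2, 4, 7, 5].

Not verified. [2, 0, 5] * [1, 1] = [2, 2, 5, 5], which differs from [2, 4, 7, 5] at index 1.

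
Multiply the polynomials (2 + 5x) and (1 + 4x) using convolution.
Ascending coefficients: a = [2, 5], b = [1, 4]. c[0] = 2×1 = 2; c[1] = 2×4 + 5×1 = 13; c[2] = 5×4 = 20. Result coefficients: [2, 13, 20] → 2 + 13x + 20x^2

2 + 13x + 20x^2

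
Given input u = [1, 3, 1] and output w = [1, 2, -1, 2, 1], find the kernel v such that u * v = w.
Output length 5 = len(u) + len(v) - 1 ⇒ len(v) = 3. Solve v forward using v[k] = (w[k] - Σ_{i≥1} u[i]·v[k-i]) / u[0]: v[0] = w[0] / u[0] = 1 / 1 = 1; v[1] = (w[1] - 3×1) / u[0] = (2 - 3×1) / 1 = -1; v[2] = (w[2] - 3×-1 - 1×1) / u[0] = (-1 - 3×-1 - 1×1) / 1 = 1. So v = [1, -1, 1]. Forward-check [1, 3, 1] * [1, -1, 1]: w[0] = 1×1 = 1; w[1] = 1×-1 + 3×1 = 2; w[2] = 1×1 + 3×-1 + 1×1 = -1; w[3] = 3×1 + 1×-1 = 2; w[4] = 1×1 = 1 → [1, 2, -1, 2, 1] ✓

[1, -1, 1]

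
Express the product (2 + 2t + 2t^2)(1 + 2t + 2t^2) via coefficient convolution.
Ascending coefficients: a = [2, 2, 2], b = [1, 2, 2]. c[0] = 2×1 = 2; c[1] = 2×2 + 2×1 = 6; c[2] = 2×2 + 2×2 + 2×1 = 10; c[3] = 2×2 + 2×2 = 8; c[4] = 2×2 = 4. Result coefficients: [2, 6, 10, 8, 4] → 2 + 6t + 10t^2 + 8t^3 + 4t^4

2 + 6t + 10t^2 + 8t^3 + 4t^4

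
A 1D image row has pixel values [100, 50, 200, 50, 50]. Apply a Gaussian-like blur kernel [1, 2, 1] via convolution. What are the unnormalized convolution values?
Convolve image row [100, 50, 200, 50, 50] with kernel [1, 2, 1]: y[0] = 100×1 = 100; y[1] = 100×2 + 50×1 = 250; y[2] = 100×1 + 50×2 + 200×1 = 400; y[3] = 50×1 + 200×2 + 50×1 = 500; y[4] = 200×1 + 50×2 + 50×1 = 350; y[5] = 50×1 + 50×2 = 150; y[6] = 50×1 = 50 → [100, 250, 400, 500, 350, 150, 50]. Normalization factor = sum(kernel) = 4.

[100, 250, 400, 500, 350, 150, 50]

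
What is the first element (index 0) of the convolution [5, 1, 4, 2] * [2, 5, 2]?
Use y[k] = Σ_i a[i]·b[k-i] at k=0. y[0] = 5×2 = 10

10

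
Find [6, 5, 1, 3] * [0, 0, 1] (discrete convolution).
y[0] = 6×0 = 0; y[1] = 6×0 + 5×0 = 0; y[2] = 6×1 + 5×0 + 1×0 = 6; y[3] = 5×1 + 1×0 + 3×0 = 5; y[4] = 1×1 + 3×0 = 1; y[5] = 3×1 = 3

[0, 0, 6, 5, 1, 3]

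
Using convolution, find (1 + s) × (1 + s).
Ascending coefficients: a = [1, 1], b = [1, 1]. c[0] = 1×1 = 1; c[1] = 1×1 + 1×1 = 2; c[2] = 1×1 = 1. Result coefficients: [1, 2, 1] → 1 + 2s + s^2

1 + 2s + s^2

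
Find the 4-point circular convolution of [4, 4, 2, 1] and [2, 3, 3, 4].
Use y[k] = Σ_j s[j]·t[(k-j) mod 4]. y[0] = 4×2 + 4×4 + 2×3 + 1×3 = 33; y[1] = 4×3 + 4×2 + 2×4 + 1×3 = 31; y[2] = 4×3 + 4×3 + 2×2 + 1×4 = 32; y[3] = 4×4 + 4×3 + 2×3 + 1×2 = 36. Result: [33, 31, 32, 36]

[33, 31, 32, 36]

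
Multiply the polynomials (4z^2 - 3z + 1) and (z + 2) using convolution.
Ascending coefficients: a = [1, -3, 4], b = [2, 1]. c[0] = 1×2 = 2; c[1] = 1×1 + -3×2 = -5; c[2] = -3×1 + 4×2 = 5; c[3] = 4×1 = 4. Result coefficients: [2, -5, 5, 4] → 4z^3 + 5z^2 - 5z + 2

4z^3 + 5z^2 - 5z + 2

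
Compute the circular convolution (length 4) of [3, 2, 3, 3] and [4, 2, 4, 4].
Use y[k] = Σ_j s[j]·t[(k-j) mod 4]. y[0] = 3×4 + 2×4 + 3×4 + 3×2 = 38; y[1] = 3×2 + 2×4 + 3×4 + 3×4 = 38; y[2] = 3×4 + 2×2 + 3×4 + 3×4 = 40; y[3] = 3×4 + 2×4 + 3×2 + 3×4 = 38. Result: [38, 38, 40, 38]

[38, 38, 40, 38]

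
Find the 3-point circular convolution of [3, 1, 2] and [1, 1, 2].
Use y[k] = Σ_j f[j]·g[(k-j) mod 3]. y[0] = 3×1 + 1×2 + 2×1 = 7; y[1] = 3×1 + 1×1 + 2×2 = 8; y[2] = 3×2 + 1×1 + 2×1 = 9. Result: [7, 8, 9]

[7, 8, 9]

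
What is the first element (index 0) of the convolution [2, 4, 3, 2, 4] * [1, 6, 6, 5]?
Use y[k] = Σ_i a[i]·b[k-i] at k=0. y[0] = 2×1 = 2

2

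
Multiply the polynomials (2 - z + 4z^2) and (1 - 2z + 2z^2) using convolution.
Ascending coefficients: a = [2, -1, 4], b = [1, -2, 2]. c[0] = 2×1 = 2; c[1] = 2×-2 + -1×1 = -5; c[2] = 2×2 + -1×-2 + 4×1 = 10; c[3] = -1×2 + 4×-2 = -10; c[4] = 4×2 = 8. Result coefficients: [2, -5, 10, -10, 8] → 2 - 5z + 10z^2 - 10z^3 + 8z^4

2 - 5z + 10z^2 - 10z^3 + 8z^4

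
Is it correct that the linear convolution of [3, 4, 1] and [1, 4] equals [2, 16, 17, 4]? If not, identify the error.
Recompute linear convolution of [3, 4, 1] and [1, 4]: y[0] = 3×1 = 3; y[1] = 3×4 + 4×1 = 16; y[2] = 4×4 + 1×1 = 17; y[3] = 1×4 = 4 → [3, 16, 17, 4]. Compare to given [2, 16, 17, 4]: they differ at index 0: given 2, correct 3, so answer: No

No. Error at index 0: given 2, correct 3.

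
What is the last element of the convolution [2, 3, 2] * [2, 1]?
Use y[k] = Σ_i a[i]·b[k-i] at k=3. y[3] = 2×1 = 2

2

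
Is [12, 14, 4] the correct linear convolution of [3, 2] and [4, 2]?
Recompute linear convolution of [3, 2] and [4, 2]: y[0] = 3×4 = 12; y[1] = 3×2 + 2×4 = 14; y[2] = 2×2 = 4 → [12, 14, 4]. Given [12, 14, 4] matches, so answer: Yes

Yes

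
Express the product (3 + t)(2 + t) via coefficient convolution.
Ascending coefficients: a = [3, 1], b = [2, 1]. c[0] = 3×2 = 6; c[1] = 3×1 + 1×2 = 5; c[2] = 1×1 = 1. Result coefficients: [6, 5, 1] → 6 + 5t + t^2

6 + 5t + t^2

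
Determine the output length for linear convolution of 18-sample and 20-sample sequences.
Linear/full convolution length: m + n - 1 = 18 + 20 - 1 = 37

37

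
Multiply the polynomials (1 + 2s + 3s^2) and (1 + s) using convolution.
Ascending coefficients: a = [1, 2, 3], b = [1, 1]. c[0] = 1×1 = 1; c[1] = 1×1 + 2×1 = 3; c[2] = 2×1 + 3×1 = 5; c[3] = 3×1 = 3. Result coefficients: [1, 3, 5, 3] → 1 + 3s + 5s^2 + 3s^3

1 + 3s + 5s^2 + 3s^3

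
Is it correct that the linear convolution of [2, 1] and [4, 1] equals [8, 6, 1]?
Recompute linear convolution of [2, 1] and [4, 1]: y[0] = 2×4 = 8; y[1] = 2×1 + 1×4 = 6; y[2] = 1×1 = 1 → [8, 6, 1]. Given [8, 6, 1] matches, so answer: Yes

Yes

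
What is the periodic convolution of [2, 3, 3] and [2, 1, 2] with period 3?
Use y[k] = Σ_j x[j]·h[(k-j) mod 3]. y[0] = 2×2 + 3×2 + 3×1 = 13; y[1] = 2×1 + 3×2 + 3×2 = 14; y[2] = 2×2 + 3×1 + 3×2 = 13. Result: [13, 14, 13]

[13, 14, 13]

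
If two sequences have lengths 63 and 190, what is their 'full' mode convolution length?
Linear/full convolution length: m + n - 1 = 63 + 190 - 1 = 252

252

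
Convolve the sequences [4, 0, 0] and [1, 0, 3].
y[0] = 4×1 = 4; y[1] = 4×0 + 0×1 = 0; y[2] = 4×3 + 0×0 + 0×1 = 12; y[3] = 0×3 + 0×0 = 0; y[4] = 0×3 = 0

[4, 0, 12, 0, 0]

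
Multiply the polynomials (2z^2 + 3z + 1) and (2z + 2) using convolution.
Ascending coefficients: a = [1, 3, 2], b = [2, 2]. c[0] = 1×2 = 2; c[1] = 1×2 + 3×2 = 8; c[2] = 3×2 + 2×2 = 10; c[3] = 2×2 = 4. Result coefficients: [2, 8, 10, 4] → 4z^3 + 10z^2 + 8z + 2

4z^3 + 10z^2 + 8z + 2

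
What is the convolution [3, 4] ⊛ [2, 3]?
y[0] = 3×2 = 6; y[1] = 3×3 + 4×2 = 17; y[2] = 4×3 = 12

[6, 17, 12]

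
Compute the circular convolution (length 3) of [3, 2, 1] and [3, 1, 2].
Use y[k] = Σ_j f[j]·g[(k-j) mod 3]. y[0] = 3×3 + 2×2 + 1×1 = 14; y[1] = 3×1 + 2×3 + 1×2 = 11; y[2] = 3×2 + 2×1 + 1×3 = 11. Result: [14, 11, 11]

[14, 11, 11]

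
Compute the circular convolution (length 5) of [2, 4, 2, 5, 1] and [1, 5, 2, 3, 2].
Use y[k] = Σ_j x[j]·h[(k-j) mod 5]. y[0] = 2×1 + 4×2 + 2×3 + 5×2 + 1×5 = 31; y[1] = 2×5 + 4×1 + 2×2 + 5×3 + 1×2 = 35; y[2] = 2×2 + 4×5 + 2×1 + 5×2 + 1×3 = 39; y[3] = 2×3 + 4×2 + 2×5 + 5×1 + 1×2 = 31; y[4] = 2×2 + 4×3 + 2×2 + 5×5 + 1×1 = 46. Result: [31, 35, 39, 31, 46]

[31, 35, 39, 31, 46]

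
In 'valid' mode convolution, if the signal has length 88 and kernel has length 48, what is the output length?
'Valid' mode counts only positions where the kernel fully overlaps the signal: m - n + 1 = 88 - 48 + 1 = 41

41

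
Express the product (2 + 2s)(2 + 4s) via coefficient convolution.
Ascending coefficients: a = [2, 2], b = [2, 4]. c[0] = 2×2 = 4; c[1] = 2×4 + 2×2 = 12; c[2] = 2×4 = 8. Result coefficients: [4, 12, 8] → 4 + 12s + 8s^2

4 + 12s + 8s^2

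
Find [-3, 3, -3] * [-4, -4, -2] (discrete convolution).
y[0] = -3×-4 = 12; y[1] = -3×-4 + 3×-4 = 0; y[2] = -3×-2 + 3×-4 + -3×-4 = 6; y[3] = 3×-2 + -3×-4 = 6; y[4] = -3×-2 = 6

[12, 0, 6, 6, 6]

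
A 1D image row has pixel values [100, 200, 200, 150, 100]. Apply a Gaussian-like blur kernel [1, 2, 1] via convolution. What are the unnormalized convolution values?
Convolve image row [100, 200, 200, 150, 100] with kernel [1, 2, 1]: y[0] = 100×1 = 100; y[1] = 100×2 + 200×1 = 400; y[2] = 100×1 + 200×2 + 200×1 = 700; y[3] = 200×1 + 200×2 + 150×1 = 750; y[4] = 200×1 + 150×2 + 100×1 = 600; y[5] = 150×1 + 100×2 = 350; y[6] = 100×1 = 100 → [100, 400, 700, 750, 600, 350, 100]. Normalization factor = sum(kernel) = 4.

[100, 400, 700, 750, 600, 350, 100]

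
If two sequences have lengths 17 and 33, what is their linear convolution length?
Linear/full convolution length: m + n - 1 = 17 + 33 - 1 = 49

49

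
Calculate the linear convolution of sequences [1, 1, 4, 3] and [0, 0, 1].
y[0] = 1×0 = 0; y[1] = 1×0 + 1×0 = 0; y[2] = 1×1 + 1×0 + 4×0 = 1; y[3] = 1×1 + 4×0 + 3×0 = 1; y[4] = 4×1 + 3×0 = 4; y[5] = 3×1 = 3

[0, 0, 1, 1, 4, 3]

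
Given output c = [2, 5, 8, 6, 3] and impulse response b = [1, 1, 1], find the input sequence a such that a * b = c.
Deconvolve c=[2, 5, 8, 6, 3] by b=[1, 1, 1]. Since b[0]=1, solve forward: a[0] = c[0] / 1 = 2; a[1] = (c[1] - 2×1) / 1 = 3; a[2] = (c[2] - 3×1 - 2×1) / 1 = 3. So a = [2, 3, 3]. Check by forward convolution: c[0] = 2×1 = 2; c[1] = 2×1 + 3×1 = 5; c[2] = 2×1 + 3×1 + 3×1 = 8; c[3] = 3×1 + 3×1 = 6; c[4] = 3×1 = 3

[2, 3, 3]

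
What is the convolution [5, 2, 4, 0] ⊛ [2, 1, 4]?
y[0] = 5×2 = 10; y[1] = 5×1 + 2×2 = 9; y[2] = 5×4 + 2×1 + 4×2 = 30; y[3] = 2×4 + 4×1 + 0×2 = 12; y[4] = 4×4 + 0×1 = 16; y[5] = 0×4 = 0

[10, 9, 30, 12, 16, 0]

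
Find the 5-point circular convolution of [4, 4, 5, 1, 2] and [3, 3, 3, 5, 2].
Use y[k] = Σ_j s[j]·t[(k-j) mod 5]. y[0] = 4×3 + 4×2 + 5×5 + 1×3 + 2×3 = 54; y[1] = 4×3 + 4×3 + 5×2 + 1×5 + 2×3 = 45; y[2] = 4×3 + 4×3 + 5×3 + 1×2 + 2×5 = 51; y[3] = 4×5 + 4×3 + 5×3 + 1×3 + 2×2 = 54; y[4] = 4×2 + 4×5 + 5×3 + 1×3 + 2×3 = 52. Result: [54, 45, 51, 54, 52]

[54, 45, 51, 54, 52]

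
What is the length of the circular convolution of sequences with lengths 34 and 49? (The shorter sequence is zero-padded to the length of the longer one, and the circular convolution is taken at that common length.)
Circular convolution (zero-padding the shorter input) has length max(m, n) = max(34, 49) = 49

49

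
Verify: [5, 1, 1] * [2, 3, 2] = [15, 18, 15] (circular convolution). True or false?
Recompute circular convolution of [5, 1, 1] and [2, 3, 2]: y[0] = 5×2 + 1×2 + 1×3 = 15; y[1] = 5×3 + 1×2 + 1×2 = 19; y[2] = 5×2 + 1×3 + 1×2 = 15 → [15, 19, 15]. Compare to given [15, 18, 15]: they differ at index 1: given 18, correct 19, so answer: No

No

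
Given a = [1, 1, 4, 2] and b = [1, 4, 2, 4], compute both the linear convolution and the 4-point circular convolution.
Linear: y_lin[0] = 1×1 = 1; y_lin[1] = 1×4 + 1×1 = 5; y_lin[2] = 1×2 + 1×4 + 4×1 = 10; y_lin[3] = 1×4 + 1×2 + 4×4 + 2×1 = 24; y_lin[4] = 1×4 + 4×2 + 2×4 = 20; y_lin[5] = 4×4 + 2×2 = 20; y_lin[6] = 2×4 = 8 → [1, 5, 10, 24, 20, 20, 8]. Circular (length 4): y[0] = 1×1 + 1×4 + 4×2 + 2×4 = 21; y[1] = 1×4 + 1×1 + 4×4 + 2×2 = 25; y[2] = 1×2 + 1×4 + 4×1 + 2×4 = 18; y[3] = 1×4 + 1×2 + 4×4 + 2×1 = 24 → [21, 25, 18, 24]

Linear: [1, 5, 10, 24, 20, 20, 8], Circular: [21, 25, 18, 24]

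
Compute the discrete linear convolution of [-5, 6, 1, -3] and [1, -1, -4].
y[0] = -5×1 = -5; y[1] = -5×-1 + 6×1 = 11; y[2] = -5×-4 + 6×-1 + 1×1 = 15; y[3] = 6×-4 + 1×-1 + -3×1 = -28; y[4] = 1×-4 + -3×-1 = -1; y[5] = -3×-4 = 12

[-5, 11, 15, -28, -1, 12]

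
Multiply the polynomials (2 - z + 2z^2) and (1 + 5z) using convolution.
Ascending coefficients: a = [2, -1, 2], b = [1, 5]. c[0] = 2×1 = 2; c[1] = 2×5 + -1×1 = 9; c[2] = -1×5 + 2×1 = -3; c[3] = 2×5 = 10. Result coefficients: [2, 9, -3, 10] → 2 + 9z - 3z^2 + 10z^3

2 + 9z - 3z^2 + 10z^3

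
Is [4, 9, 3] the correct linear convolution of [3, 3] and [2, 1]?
Recompute linear convolution of [3, 3] and [2, 1]: y[0] = 3×2 = 6; y[1] = 3×1 + 3×2 = 9; y[2] = 3×1 = 3 → [6, 9, 3]. Compare to given [4, 9, 3]: they differ at index 0: given 4, correct 6, so answer: No

No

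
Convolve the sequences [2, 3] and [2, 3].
y[0] = 2×2 = 4; y[1] = 2×3 + 3×2 = 12; y[2] = 3×3 = 9

[4, 12, 9]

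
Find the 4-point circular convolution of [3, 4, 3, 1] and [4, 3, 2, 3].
Use y[k] = Σ_j u[j]·v[(k-j) mod 4]. y[0] = 3×4 + 4×3 + 3×2 + 1×3 = 33; y[1] = 3×3 + 4×4 + 3×3 + 1×2 = 36; y[2] = 3×2 + 4×3 + 3×4 + 1×3 = 33; y[3] = 3×3 + 4×2 + 3×3 + 1×4 = 30. Result: [33, 36, 33, 30]

[33, 36, 33, 30]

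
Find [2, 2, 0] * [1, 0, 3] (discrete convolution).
y[0] = 2×1 = 2; y[1] = 2×0 + 2×1 = 2; y[2] = 2×3 + 2×0 + 0×1 = 6; y[3] = 2×3 + 0×0 = 6; y[4] = 0×3 = 0

[2, 2, 6, 6, 0]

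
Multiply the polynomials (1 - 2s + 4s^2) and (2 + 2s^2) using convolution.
Ascending coefficients: a = [1, -2, 4], b = [2, 0, 2]. c[0] = 1×2 = 2; c[1] = 1×0 + -2×2 = -4; c[2] = 1×2 + -2×0 + 4×2 = 10; c[3] = -2×2 + 4×0 = -4; c[4] = 4×2 = 8. Result coefficients: [2, -4, 10, -4, 8] → 2 - 4s + 10s^2 - 4s^3 + 8s^4

2 - 4s + 10s^2 - 4s^3 + 8s^4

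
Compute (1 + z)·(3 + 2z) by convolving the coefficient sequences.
Ascending coefficients: a = [1, 1], b = [3, 2]. c[0] = 1×3 = 3; c[1] = 1×2 + 1×3 = 5; c[2] = 1×2 = 2. Result coefficients: [3, 5, 2] → 3 + 5z + 2z^2

3 + 5z + 2z^2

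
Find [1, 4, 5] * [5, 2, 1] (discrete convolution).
y[0] = 1×5 = 5; y[1] = 1×2 + 4×5 = 22; y[2] = 1×1 + 4×2 + 5×5 = 34; y[3] = 4×1 + 5×2 = 14; y[4] = 5×1 = 5

[5, 22, 34, 14, 5]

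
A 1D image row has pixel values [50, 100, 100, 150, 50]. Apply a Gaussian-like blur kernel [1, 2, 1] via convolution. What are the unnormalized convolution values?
Convolve image row [50, 100, 100, 150, 50] with kernel [1, 2, 1]: y[0] = 50×1 = 50; y[1] = 50×2 + 100×1 = 200; y[2] = 50×1 + 100×2 + 100×1 = 350; y[3] = 100×1 + 100×2 + 150×1 = 450; y[4] = 100×1 + 150×2 + 50×1 = 450; y[5] = 150×1 + 50×2 = 250; y[6] = 50×1 = 50 → [50, 200, 350, 450, 450, 250, 50]. Normalization factor = sum(kernel) = 4.

[50, 200, 350, 450, 450, 250, 50]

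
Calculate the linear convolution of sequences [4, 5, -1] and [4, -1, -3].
y[0] = 4×4 = 16; y[1] = 4×-1 + 5×4 = 16; y[2] = 4×-3 + 5×-1 + -1×4 = -21; y[3] = 5×-3 + -1×-1 = -14; y[4] = -1×-3 = 3

[16, 16, -21, -14, 3]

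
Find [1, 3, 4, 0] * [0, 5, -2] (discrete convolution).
y[0] = 1×0 = 0; y[1] = 1×5 + 3×0 = 5; y[2] = 1×-2 + 3×5 + 4×0 = 13; y[3] = 3×-2 + 4×5 + 0×0 = 14; y[4] = 4×-2 + 0×5 = -8; y[5] = 0×-2 = 0

[0, 5, 13, 14, -8, 0]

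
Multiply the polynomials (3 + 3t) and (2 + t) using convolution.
Ascending coefficients: a = [3, 3], b = [2, 1]. c[0] = 3×2 = 6; c[1] = 3×1 + 3×2 = 9; c[2] = 3×1 = 3. Result coefficients: [6, 9, 3] → 6 + 9t + 3t^2

6 + 9t + 3t^2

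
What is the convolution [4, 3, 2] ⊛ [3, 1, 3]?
y[0] = 4×3 = 12; y[1] = 4×1 + 3×3 = 13; y[2] = 4×3 + 3×1 + 2×3 = 21; y[3] = 3×3 + 2×1 = 11; y[4] = 2×3 = 6

[12, 13, 21, 11, 6]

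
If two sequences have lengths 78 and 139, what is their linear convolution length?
Linear/full convolution length: m + n - 1 = 78 + 139 - 1 = 216

216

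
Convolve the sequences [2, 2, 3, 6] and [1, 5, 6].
y[0] = 2×1 = 2; y[1] = 2×5 + 2×1 = 12; y[2] = 2×6 + 2×5 + 3×1 = 25; y[3] = 2×6 + 3×5 + 6×1 = 33; y[4] = 3×6 + 6×5 = 48; y[5] = 6×6 = 36

[2, 12, 25, 33, 48, 36]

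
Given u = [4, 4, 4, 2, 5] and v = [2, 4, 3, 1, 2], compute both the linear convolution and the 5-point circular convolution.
Linear: y_lin[0] = 4×2 = 8; y_lin[1] = 4×4 + 4×2 = 24; y_lin[2] = 4×3 + 4×4 + 4×2 = 36; y_lin[3] = 4×1 + 4×3 + 4×4 + 2×2 = 36; y_lin[4] = 4×2 + 4×1 + 4×3 + 2×4 + 5×2 = 42; y_lin[5] = 4×2 + 4×1 + 2×3 + 5×4 = 38; y_lin[6] = 4×2 + 2×1 + 5×3 = 25; y_lin[7] = 2×2 + 5×1 = 9; y_lin[8] = 5×2 = 10 → [8, 24, 36, 36, 42, 38, 25, 9, 10]. Circular (length 5): y[0] = 4×2 + 4×2 + 4×1 + 2×3 + 5×4 = 46; y[1] = 4×4 + 4×2 + 4×2 + 2×1 + 5×3 = 49; y[2] = 4×3 + 4×4 + 4×2 + 2×2 + 5×1 = 45; y[3] = 4×1 + 4×3 + 4×4 + 2×2 + 5×2 = 46; y[4] = 4×2 + 4×1 + 4×3 + 2×4 + 5×2 = 42 → [46, 49, 45, 46, 42]

Linear: [8, 24, 36, 36, 42, 38, 25, 9, 10], Circular: [46, 49, 45, 46, 42]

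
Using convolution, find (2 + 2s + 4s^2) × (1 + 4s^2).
Ascending coefficients: a = [2, 2, 4], b = [1, 0, 4]. c[0] = 2×1 = 2; c[1] = 2×0 + 2×1 = 2; c[2] = 2×4 + 2×0 + 4×1 = 12; c[3] = 2×4 + 4×0 = 8; c[4] = 4×4 = 16. Result coefficients: [2, 2, 12, 8, 16] → 2 + 2s + 12s^2 + 8s^3 + 16s^4

2 + 2s + 12s^2 + 8s^3 + 16s^4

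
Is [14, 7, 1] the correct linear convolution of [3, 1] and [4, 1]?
Recompute linear convolution of [3, 1] and [4, 1]: y[0] = 3×4 = 12; y[1] = 3×1 + 1×4 = 7; y[2] = 1×1 = 1 → [12, 7, 1]. Compare to given [14, 7, 1]: they differ at index 0: given 14, correct 12, so answer: No

No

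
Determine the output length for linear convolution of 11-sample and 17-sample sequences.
Linear/full convolution length: m + n - 1 = 11 + 17 - 1 = 27

27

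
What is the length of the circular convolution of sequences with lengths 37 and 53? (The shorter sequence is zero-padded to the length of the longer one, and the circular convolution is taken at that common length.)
Circular convolution (zero-padding the shorter input) has length max(m, n) = max(37, 53) = 53

53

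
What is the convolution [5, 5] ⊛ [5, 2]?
y[0] = 5×5 = 25; y[1] = 5×2 + 5×5 = 35; y[2] = 5×2 = 10

[25, 35, 10]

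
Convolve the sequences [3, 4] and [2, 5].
y[0] = 3×2 = 6; y[1] = 3×5 + 4×2 = 23; y[2] = 4×5 = 20

[6, 23, 20]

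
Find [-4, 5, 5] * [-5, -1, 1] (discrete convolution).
y[0] = -4×-5 = 20; y[1] = -4×-1 + 5×-5 = -21; y[2] = -4×1 + 5×-1 + 5×-5 = -34; y[3] = 5×1 + 5×-1 = 0; y[4] = 5×1 = 5

[20, -21, -34, 0, 5]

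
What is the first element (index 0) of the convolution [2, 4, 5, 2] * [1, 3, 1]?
Use y[k] = Σ_i a[i]·b[k-i] at k=0. y[0] = 2×1 = 2

2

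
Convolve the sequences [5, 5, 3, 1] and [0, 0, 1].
y[0] = 5×0 = 0; y[1] = 5×0 + 5×0 = 0; y[2] = 5×1 + 5×0 + 3×0 = 5; y[3] = 5×1 + 3×0 + 1×0 = 5; y[4] = 3×1 + 1×0 = 3; y[5] = 1×1 = 1

[0, 0, 5, 5, 3, 1]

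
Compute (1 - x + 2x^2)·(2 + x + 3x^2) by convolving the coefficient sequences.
Ascending coefficients: a = [1, -1, 2], b = [2, 1, 3]. c[0] = 1×2 = 2; c[1] = 1×1 + -1×2 = -1; c[2] = 1×3 + -1×1 + 2×2 = 6; c[3] = -1×3 + 2×1 = -1; c[4] = 2×3 = 6. Result coefficients: [2, -1, 6, -1, 6] → 2 - x + 6x^2 - x^3 + 6x^4

2 - x + 6x^2 - x^3 + 6x^4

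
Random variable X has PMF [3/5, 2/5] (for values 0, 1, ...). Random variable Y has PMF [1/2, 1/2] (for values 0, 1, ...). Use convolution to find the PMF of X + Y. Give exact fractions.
P(X+Y=k) = Σ_i P(X=i)·P(Y=k-i) — a convolution of [3/5, 2/5] and [1/2, 1/2]. P(X+Y=0) = (3/5)×(1/2) = 3/10; P(X+Y=1) = (3/5)×(1/2) + (2/5)×(1/2) = 3/10 + 1/5 = 1/2; P(X+Y=2) = (2/5)×(1/2) = 1/5. PMF: [3/10, 1/2, 1/5] (sums to 1 ✓)

[3/10, 1/2, 1/5]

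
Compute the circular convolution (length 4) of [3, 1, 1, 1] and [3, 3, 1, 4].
Use y[k] = Σ_j a[j]·b[(k-j) mod 4]. y[0] = 3×3 + 1×4 + 1×1 + 1×3 = 17; y[1] = 3×3 + 1×3 + 1×4 + 1×1 = 17; y[2] = 3×1 + 1×3 + 1×3 + 1×4 = 13; y[3] = 3×4 + 1×1 + 1×3 + 1×3 = 19. Result: [17, 17, 13, 19]

[17, 17, 13, 19]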